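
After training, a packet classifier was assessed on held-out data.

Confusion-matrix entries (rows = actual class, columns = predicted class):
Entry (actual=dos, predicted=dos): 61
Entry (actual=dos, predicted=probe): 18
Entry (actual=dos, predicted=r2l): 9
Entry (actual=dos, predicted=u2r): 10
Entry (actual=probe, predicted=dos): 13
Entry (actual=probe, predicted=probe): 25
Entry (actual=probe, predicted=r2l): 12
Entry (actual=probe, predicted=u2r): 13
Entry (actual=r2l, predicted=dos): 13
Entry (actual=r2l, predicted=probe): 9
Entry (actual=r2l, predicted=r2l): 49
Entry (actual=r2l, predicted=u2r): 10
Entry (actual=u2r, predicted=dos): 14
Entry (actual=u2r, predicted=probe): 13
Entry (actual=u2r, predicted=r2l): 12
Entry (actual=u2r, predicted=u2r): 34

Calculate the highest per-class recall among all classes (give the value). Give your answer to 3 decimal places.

Per-class recall (TP/(TP+FN)):
  dos: TP=61, FN=18+9+10=37 → 61/98 = 0.6224
  probe: TP=25, FN=13+12+13=38 → 25/63 = 0.3968
  r2l: TP=49, FN=13+9+10=32 → 49/81 = 0.6049
  u2r: TP=34, FN=14+13+12=39 → 34/73 = 0.4658
Highest is class 'dos' with recall = 0.622.

0.622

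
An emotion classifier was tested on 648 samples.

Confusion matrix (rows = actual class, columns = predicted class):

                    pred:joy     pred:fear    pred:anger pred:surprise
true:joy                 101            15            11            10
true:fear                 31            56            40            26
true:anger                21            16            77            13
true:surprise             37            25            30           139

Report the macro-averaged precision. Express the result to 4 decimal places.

Per-class precision (TP/(TP+FP)):
  joy: TP=101, FP=31+21+37=89 → 101/190 = 0.53158
  fear: TP=56, FP=15+16+25=56 → 56/112 = 0.50000
  anger: TP=77, FP=11+40+30=81 → 77/158 = 0.48734
  surprise: TP=139, FP=10+26+13=49 → 139/188 = 0.73936
Macro-precision = mean = (0.53158 + 0.50000 + 0.48734 + 0.73936) / 4 = 0.5646

0.5646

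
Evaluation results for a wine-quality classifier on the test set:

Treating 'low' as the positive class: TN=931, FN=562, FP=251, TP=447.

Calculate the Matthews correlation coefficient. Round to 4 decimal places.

0.2468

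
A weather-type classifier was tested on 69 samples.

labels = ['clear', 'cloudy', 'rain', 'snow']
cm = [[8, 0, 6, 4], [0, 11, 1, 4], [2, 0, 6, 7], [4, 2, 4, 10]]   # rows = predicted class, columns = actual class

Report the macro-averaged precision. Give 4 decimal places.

0.5080

Per-class precision (TP/(TP+FP)):
  clear: TP=8, FP=0+6+4=10 → 8/18 = 0.44444
  cloudy: TP=11, FP=0+1+4=5 → 11/16 = 0.68750
  rain: TP=6, FP=2+0+7=9 → 6/15 = 0.40000
  snow: TP=10, FP=4+2+4=10 → 10/20 = 0.50000
Macro-precision = mean = (0.44444 + 0.68750 + 0.40000 + 0.50000) / 4 = 0.5080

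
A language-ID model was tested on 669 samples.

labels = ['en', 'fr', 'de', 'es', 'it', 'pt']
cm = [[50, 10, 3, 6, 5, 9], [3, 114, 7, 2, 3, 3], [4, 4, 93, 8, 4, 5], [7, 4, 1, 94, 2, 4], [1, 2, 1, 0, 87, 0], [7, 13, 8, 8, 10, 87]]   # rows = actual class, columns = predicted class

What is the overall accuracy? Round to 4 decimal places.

Accuracy = trace / total = (50+114+93+94+87+87=525) / 669 = 525/669 = 0.7848

0.7848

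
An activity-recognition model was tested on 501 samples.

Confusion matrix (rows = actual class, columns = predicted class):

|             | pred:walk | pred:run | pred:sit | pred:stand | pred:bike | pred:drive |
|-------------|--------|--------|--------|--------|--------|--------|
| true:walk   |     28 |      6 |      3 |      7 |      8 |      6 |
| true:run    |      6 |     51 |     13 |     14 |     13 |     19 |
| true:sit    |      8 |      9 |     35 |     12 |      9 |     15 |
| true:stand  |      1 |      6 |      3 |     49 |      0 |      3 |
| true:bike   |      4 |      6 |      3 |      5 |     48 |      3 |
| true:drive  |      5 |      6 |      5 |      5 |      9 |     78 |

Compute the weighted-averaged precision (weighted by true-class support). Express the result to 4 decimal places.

Per-class precision (TP/(TP+FP)):
  walk: TP=28, FP=6+8+1+4+5=24 → 28/52 = 0.53846
  run: TP=51, FP=6+9+6+6+6=33 → 51/84 = 0.60714
  sit: TP=35, FP=3+13+3+3+5=27 → 35/62 = 0.56452
  stand: TP=49, FP=7+14+12+5+5=43 → 49/92 = 0.53261
  bike: TP=48, FP=8+13+9+0+9=39 → 48/87 = 0.55172
  drive: TP=78, FP=6+19+15+3+3=46 → 78/124 = 0.62903
Weighted-precision = Σ (supportᵢ/N)·precisionᵢ with N=501: (58/501)·0.53846 + (116/501)·0.60714 + (88/501)·0.56452 + (62/501)·0.53261 + (69/501)·0.55172 + (108/501)·0.62903 = 0.5796

0.5796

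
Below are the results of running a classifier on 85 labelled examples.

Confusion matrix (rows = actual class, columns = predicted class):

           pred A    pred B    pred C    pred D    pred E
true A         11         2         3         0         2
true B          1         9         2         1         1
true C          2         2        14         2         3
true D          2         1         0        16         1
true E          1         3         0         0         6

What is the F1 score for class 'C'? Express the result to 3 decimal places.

0.667

One-vs-rest for 'C': TP = diagonal; FP = other classes predicted 'C'; FN = 'C' predicted as other.
F1 score = 2·TP/(2·TP+FP+FN).
C: TP=14, FP=3+2+0+0=5, FN=2+2+2+3=9 → 28/42 = 0.6667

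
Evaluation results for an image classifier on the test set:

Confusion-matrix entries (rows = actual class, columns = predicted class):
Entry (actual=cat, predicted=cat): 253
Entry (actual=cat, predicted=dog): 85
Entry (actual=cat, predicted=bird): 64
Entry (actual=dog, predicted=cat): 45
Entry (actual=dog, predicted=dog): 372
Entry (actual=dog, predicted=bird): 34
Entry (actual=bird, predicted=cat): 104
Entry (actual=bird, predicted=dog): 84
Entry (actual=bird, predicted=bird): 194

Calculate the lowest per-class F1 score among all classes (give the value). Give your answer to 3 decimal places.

0.576

Per-class F1 score (2·TP/(2·TP+FP+FN)):
  cat: TP=253, FP=45+104=149, FN=85+64=149 → 506/804 = 0.6294
  dog: TP=372, FP=85+84=169, FN=45+34=79 → 744/992 = 0.7500
  bird: TP=194, FP=64+34=98, FN=104+84=188 → 388/674 = 0.5757
Lowest is class 'bird' with F1 score = 0.576.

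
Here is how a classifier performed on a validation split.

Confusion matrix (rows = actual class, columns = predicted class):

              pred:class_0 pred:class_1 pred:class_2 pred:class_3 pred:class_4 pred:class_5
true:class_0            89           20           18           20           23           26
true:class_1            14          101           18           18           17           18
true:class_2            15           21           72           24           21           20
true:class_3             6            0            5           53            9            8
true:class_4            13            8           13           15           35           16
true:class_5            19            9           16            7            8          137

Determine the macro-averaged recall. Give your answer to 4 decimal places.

0.5194

Per-class recall (TP/(TP+FN)):
  class_0: TP=89, FN=20+18+20+23+26=107 → 89/196 = 0.45408
  class_1: TP=101, FN=14+18+18+17+18=85 → 101/186 = 0.54301
  class_2: TP=72, FN=15+21+24+21+20=101 → 72/173 = 0.41618
  class_3: TP=53, FN=6+0+5+9+8=28 → 53/81 = 0.65432
  class_4: TP=35, FN=13+8+13+15+16=65 → 35/100 = 0.35000
  class_5: TP=137, FN=19+9+16+7+8=59 → 137/196 = 0.69898
Macro-recall = mean = (0.45408 + 0.54301 + 0.41618 + 0.65432 + 0.35000 + 0.69898) / 6 = 0.5194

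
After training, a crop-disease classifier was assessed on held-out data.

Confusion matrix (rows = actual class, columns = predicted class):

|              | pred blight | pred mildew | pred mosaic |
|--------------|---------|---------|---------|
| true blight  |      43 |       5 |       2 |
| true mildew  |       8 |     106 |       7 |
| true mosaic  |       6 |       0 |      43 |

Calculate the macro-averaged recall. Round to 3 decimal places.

Per-class recall (TP/(TP+FN)):
  blight: TP=43, FN=5+2=7 → 43/50 = 0.8600
  mildew: TP=106, FN=8+7=15 → 106/121 = 0.8760
  mosaic: TP=43, FN=6+0=6 → 43/49 = 0.8776
Macro-recall = mean = (0.8600 + 0.8760 + 0.8776) / 3 = 0.871

0.871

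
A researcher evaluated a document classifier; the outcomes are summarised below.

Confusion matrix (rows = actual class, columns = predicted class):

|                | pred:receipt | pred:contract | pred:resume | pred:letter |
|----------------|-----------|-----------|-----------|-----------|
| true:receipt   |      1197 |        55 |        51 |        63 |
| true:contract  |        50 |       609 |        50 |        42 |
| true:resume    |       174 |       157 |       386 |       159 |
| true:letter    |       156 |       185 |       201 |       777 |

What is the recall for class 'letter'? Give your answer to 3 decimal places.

Treat 'letter' as positive and all other classes as negative.
recall = TP/(TP+FN).
letter: TP=777, FN=156+185+201=542 → 777/1319 = 0.5891

0.589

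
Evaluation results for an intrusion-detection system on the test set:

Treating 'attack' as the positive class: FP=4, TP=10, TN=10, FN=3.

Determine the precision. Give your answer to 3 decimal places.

Precision = TP/(TP+FP) = 10/(10+4) = 10/14 = 0.714

0.714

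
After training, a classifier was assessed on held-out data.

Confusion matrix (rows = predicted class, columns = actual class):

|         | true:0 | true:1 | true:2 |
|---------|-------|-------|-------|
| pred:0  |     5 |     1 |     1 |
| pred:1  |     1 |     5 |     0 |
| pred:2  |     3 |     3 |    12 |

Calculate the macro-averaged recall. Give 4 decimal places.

0.6781

Per-class recall (TP/(TP+FN)):
  0: TP=5, FN=1+3=4 → 5/9 = 0.55556
  1: TP=5, FN=1+3=4 → 5/9 = 0.55556
  2: TP=12, FN=1+0=1 → 12/13 = 0.92308
Macro-recall = mean = (0.55556 + 0.55556 + 0.92308) / 3 = 0.6781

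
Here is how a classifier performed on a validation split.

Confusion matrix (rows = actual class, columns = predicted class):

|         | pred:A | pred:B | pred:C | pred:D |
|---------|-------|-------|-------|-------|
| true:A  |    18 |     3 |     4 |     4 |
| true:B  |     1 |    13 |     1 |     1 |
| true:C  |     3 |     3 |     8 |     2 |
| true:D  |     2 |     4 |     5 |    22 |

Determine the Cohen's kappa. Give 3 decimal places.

0.525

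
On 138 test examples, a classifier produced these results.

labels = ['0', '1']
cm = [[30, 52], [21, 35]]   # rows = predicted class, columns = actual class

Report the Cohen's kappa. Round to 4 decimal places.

-0.0084

Observed agreement pₒ = trace/N = 65/138 = 0.47101
Expected agreement pₑ = Σ (rowᵢ·colᵢ)/N² = (51·82 + 87·56)/138² = 0.47543
κ = (pₒ − pₑ)/(1 − pₑ) = (0.47101 − 0.47543)/(1 − 0.47543) = -0.0084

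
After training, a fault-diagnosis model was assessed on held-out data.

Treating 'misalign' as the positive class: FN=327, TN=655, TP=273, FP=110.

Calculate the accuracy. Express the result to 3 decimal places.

0.680

Accuracy = (TP+TN)/N = (273+655)/1365 = 0.680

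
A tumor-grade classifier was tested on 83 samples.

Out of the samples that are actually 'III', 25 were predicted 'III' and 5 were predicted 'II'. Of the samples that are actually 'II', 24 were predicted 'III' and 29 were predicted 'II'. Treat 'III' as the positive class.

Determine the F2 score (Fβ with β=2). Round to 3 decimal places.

0.740

Fβ = (1+β²)·TP / ((1+β²)·TP + β²·FN + FP), with β²=4
= 5·25 / (5·25 + 4·5 + 24) = 0.740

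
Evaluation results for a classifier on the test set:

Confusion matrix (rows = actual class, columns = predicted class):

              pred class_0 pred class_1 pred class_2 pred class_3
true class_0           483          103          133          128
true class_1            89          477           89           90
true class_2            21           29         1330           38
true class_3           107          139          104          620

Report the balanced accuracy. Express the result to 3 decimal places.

Balanced accuracy = mean of per-class recall.
  class_0: recall = 483/847 = 0.5702
  class_1: recall = 477/745 = 0.6403
  class_2: recall = 1330/1418 = 0.9379
  class_3: recall = 620/970 = 0.6392
Mean = (0.5702 + 0.6403 + 0.9379 + 0.6392) / 4 = 0.697

0.697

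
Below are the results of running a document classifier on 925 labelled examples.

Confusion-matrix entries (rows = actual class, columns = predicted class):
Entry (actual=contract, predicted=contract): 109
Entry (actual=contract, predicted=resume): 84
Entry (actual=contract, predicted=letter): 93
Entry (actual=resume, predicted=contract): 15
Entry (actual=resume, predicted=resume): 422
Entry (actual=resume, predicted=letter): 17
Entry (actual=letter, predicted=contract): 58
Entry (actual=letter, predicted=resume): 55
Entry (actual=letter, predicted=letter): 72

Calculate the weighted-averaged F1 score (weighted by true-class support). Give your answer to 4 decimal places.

0.6306

Per-class F1 score (2·TP/(2·TP+FP+FN)):
  contract: TP=109, FP=15+58=73, FN=84+93=177 → 218/468 = 0.46581
  resume: TP=422, FP=84+55=139, FN=15+17=32 → 844/1015 = 0.83153
  letter: TP=72, FP=93+17=110, FN=58+55=113 → 144/367 = 0.39237
Weighted-F1 score = Σ (supportᵢ/N)·F1 scoreᵢ with N=925: (286/925)·0.46581 + (454/925)·0.83153 + (185/925)·0.39237 = 0.6306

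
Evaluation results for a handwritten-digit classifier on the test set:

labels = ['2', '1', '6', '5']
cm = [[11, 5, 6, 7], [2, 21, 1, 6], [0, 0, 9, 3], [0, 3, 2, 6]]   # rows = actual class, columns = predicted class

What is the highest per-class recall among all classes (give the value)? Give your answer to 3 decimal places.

0.750

Per-class recall (TP/(TP+FN)):
  2: TP=11, FN=5+6+7=18 → 11/29 = 0.3793
  1: TP=21, FN=2+1+6=9 → 21/30 = 0.7000
  6: TP=9, FN=0+0+3=3 → 9/12 = 0.7500
  5: TP=6, FN=0+3+2=5 → 6/11 = 0.5455
Highest is class '6' with recall = 0.750.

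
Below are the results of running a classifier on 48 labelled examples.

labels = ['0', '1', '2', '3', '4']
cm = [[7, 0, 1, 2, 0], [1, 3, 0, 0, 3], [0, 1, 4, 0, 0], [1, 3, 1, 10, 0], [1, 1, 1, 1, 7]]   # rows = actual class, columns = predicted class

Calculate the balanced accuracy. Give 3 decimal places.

Balanced accuracy = mean of per-class recall.
  0: recall = 7/10 = 0.7000
  1: recall = 3/7 = 0.4286
  2: recall = 4/5 = 0.8000
  3: recall = 10/15 = 0.6667
  4: recall = 7/11 = 0.6364
Mean = (0.7000 + 0.4286 + 0.8000 + 0.6667 + 0.6364) / 5 = 0.646

0.646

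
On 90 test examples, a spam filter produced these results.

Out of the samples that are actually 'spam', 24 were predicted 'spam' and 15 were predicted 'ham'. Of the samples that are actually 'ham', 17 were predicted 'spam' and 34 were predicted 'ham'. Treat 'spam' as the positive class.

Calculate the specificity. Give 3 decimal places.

0.667

Specificity = TN/(TN+FP) = 34/(34+17) = 0.667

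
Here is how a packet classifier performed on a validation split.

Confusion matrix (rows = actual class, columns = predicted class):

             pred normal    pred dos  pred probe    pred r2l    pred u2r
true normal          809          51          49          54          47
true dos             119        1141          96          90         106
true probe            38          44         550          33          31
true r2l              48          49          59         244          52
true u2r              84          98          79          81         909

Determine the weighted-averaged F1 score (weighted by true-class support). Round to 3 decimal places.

0.738

Per-class F1 score (2·TP/(2·TP+FP+FN)):
  normal: TP=809, FP=119+38+48+84=289, FN=51+49+54+47=201 → 1618/2108 = 0.7676
  dos: TP=1141, FP=51+44+49+98=242, FN=119+96+90+106=411 → 2282/2935 = 0.7775
  probe: TP=550, FP=49+96+59+79=283, FN=38+44+33+31=146 → 1100/1529 = 0.7194
  r2l: TP=244, FP=54+90+33+81=258, FN=48+49+59+52=208 → 488/954 = 0.5115
  u2r: TP=909, FP=47+106+31+52=236, FN=84+98+79+81=342 → 1818/2396 = 0.7588
Weighted-F1 score = Σ (supportᵢ/N)·F1 scoreᵢ with N=4961: (1010/4961)·0.7676 + (1552/4961)·0.7775 + (696/4961)·0.7194 + (452/4961)·0.5115 + (1251/4961)·0.7588 = 0.738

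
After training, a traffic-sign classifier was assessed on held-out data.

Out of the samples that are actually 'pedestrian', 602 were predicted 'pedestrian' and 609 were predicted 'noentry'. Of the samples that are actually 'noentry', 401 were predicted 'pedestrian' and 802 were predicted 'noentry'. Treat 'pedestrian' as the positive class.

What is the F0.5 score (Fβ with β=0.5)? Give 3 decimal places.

Fβ = (1+β²)·TP / ((1+β²)·TP + β²·FN + FP), with β²=1/4
= 1.25·602 / (1.25·602 + 0.25·609 + 401) = 0.576

0.576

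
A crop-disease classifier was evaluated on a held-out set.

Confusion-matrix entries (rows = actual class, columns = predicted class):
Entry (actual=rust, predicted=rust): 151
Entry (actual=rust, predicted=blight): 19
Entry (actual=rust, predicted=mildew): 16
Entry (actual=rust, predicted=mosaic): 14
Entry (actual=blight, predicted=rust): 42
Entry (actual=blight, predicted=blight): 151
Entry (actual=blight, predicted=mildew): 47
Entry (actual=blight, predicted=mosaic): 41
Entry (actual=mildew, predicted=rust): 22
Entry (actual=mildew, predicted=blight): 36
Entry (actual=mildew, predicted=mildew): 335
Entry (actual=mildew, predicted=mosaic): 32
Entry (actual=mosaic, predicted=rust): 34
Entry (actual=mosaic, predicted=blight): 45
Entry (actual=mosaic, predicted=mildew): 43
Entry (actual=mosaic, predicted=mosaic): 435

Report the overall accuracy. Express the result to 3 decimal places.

0.733

Accuracy = trace / total = (151+151+335+435=1072) / 1463 = 1072/1463 = 0.733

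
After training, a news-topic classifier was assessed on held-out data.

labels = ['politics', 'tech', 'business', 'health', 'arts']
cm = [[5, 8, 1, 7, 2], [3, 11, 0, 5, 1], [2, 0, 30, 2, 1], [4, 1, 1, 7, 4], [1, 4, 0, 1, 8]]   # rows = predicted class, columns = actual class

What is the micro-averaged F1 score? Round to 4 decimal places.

0.5596

Micro-averaging pools counts across classes: ΣTP=61, ΣFP=48, ΣFN=48.
Micro-F1 score = 2·TP/(2·TP+FP+FN) on pooled counts = 0.5596 (equals overall accuracy in single-label multiclass).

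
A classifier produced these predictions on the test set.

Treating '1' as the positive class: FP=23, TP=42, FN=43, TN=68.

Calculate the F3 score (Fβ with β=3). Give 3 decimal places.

0.506

Fβ = (1+β²)·TP / ((1+β²)·TP + β²·FN + FP), with β²=9
= 10·42 / (10·42 + 9·43 + 23) = 0.506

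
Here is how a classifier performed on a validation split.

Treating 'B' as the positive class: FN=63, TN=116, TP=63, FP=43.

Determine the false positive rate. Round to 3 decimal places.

FPR = FP/(FP+TN) = 43/(43+116) = 0.270

0.270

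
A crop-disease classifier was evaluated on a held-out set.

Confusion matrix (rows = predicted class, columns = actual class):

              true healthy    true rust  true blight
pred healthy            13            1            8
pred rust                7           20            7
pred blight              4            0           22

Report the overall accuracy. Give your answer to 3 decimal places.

Accuracy = trace / total = (13+20+22=55) / 82 = 55/82 = 0.671

0.671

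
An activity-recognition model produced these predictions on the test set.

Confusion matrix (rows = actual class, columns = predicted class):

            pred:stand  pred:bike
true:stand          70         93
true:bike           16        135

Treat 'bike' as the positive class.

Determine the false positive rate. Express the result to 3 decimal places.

FPR = FP/(FP+TN) = 93/(93+70) = 0.571

0.571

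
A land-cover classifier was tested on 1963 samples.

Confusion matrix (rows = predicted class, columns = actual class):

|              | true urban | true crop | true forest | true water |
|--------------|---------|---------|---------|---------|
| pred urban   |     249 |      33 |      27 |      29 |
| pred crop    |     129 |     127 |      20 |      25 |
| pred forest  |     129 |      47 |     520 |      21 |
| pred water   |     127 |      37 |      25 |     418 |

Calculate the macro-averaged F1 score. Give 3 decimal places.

Per-class F1 score (2·TP/(2·TP+FP+FN)):
  urban: TP=249, FP=33+27+29=89, FN=129+129+127=385 → 498/972 = 0.5123
  crop: TP=127, FP=129+20+25=174, FN=33+47+37=117 → 254/545 = 0.4661
  forest: TP=520, FP=129+47+21=197, FN=27+20+25=72 → 1040/1309 = 0.7945
  water: TP=418, FP=127+37+25=189, FN=29+25+21=75 → 836/1100 = 0.7600
Macro-F1 score = mean = (0.5123 + 0.4661 + 0.7945 + 0.7600) / 4 = 0.633

0.633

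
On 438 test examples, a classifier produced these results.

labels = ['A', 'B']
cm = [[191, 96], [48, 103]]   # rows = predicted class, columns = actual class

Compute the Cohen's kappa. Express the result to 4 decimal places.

Observed agreement pₒ = trace/N = 294/438 = 0.67123
Expected agreement pₑ = Σ (rowᵢ·colᵢ)/N² = (239·287 + 199·151)/438² = 0.51418
κ = (pₒ − pₑ)/(1 − pₑ) = (0.67123 − 0.51418)/(1 − 0.51418) = 0.3233

0.3233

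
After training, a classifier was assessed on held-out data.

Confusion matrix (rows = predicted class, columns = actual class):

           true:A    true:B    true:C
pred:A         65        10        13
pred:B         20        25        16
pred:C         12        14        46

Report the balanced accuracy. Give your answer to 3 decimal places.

Balanced accuracy = mean of per-class recall.
  A: recall = 65/97 = 0.6701
  B: recall = 25/49 = 0.5102
  C: recall = 46/75 = 0.6133
Mean = (0.6701 + 0.5102 + 0.6133) / 3 = 0.598

0.598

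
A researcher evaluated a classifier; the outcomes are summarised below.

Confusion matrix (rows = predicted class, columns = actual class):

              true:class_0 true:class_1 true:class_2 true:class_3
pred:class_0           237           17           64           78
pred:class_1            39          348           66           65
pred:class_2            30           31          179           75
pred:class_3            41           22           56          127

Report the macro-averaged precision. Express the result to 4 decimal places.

0.5887

Per-class precision (TP/(TP+FP)):
  class_0: TP=237, FP=17+64+78=159 → 237/396 = 0.59848
  class_1: TP=348, FP=39+66+65=170 → 348/518 = 0.67181
  class_2: TP=179, FP=30+31+75=136 → 179/315 = 0.56825
  class_3: TP=127, FP=41+22+56=119 → 127/246 = 0.51626
Macro-precision = mean = (0.59848 + 0.67181 + 0.56825 + 0.51626) / 4 = 0.5887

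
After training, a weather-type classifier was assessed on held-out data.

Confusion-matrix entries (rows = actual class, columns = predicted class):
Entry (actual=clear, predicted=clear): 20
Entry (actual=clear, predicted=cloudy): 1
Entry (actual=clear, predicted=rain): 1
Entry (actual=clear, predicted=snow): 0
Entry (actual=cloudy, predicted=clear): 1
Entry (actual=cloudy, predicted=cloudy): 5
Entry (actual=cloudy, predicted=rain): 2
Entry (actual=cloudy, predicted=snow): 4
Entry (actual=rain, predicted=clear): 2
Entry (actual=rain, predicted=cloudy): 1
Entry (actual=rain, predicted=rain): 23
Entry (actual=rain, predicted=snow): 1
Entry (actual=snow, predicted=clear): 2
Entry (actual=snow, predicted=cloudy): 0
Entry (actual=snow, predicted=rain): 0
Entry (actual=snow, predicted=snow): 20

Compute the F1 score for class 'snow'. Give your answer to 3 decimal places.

0.851

One-vs-rest for 'snow': TP = diagonal; FP = other classes predicted 'snow'; FN = 'snow' predicted as other.
F1 score = 2·TP/(2·TP+FP+FN).
snow: TP=20, FP=0+4+1=5, FN=2+0+0=2 → 40/47 = 0.8511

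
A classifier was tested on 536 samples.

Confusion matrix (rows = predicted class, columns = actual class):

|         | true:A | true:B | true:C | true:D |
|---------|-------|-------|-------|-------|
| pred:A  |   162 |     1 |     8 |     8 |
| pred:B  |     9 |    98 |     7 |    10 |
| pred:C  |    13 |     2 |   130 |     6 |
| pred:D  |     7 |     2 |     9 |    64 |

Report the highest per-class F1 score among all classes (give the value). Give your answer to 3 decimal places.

0.876

Per-class F1 score (2·TP/(2·TP+FP+FN)):
  A: TP=162, FP=1+8+8=17, FN=9+13+7=29 → 324/370 = 0.8757
  B: TP=98, FP=9+7+10=26, FN=1+2+2=5 → 196/227 = 0.8634
  C: TP=130, FP=13+2+6=21, FN=8+7+9=24 → 260/305 = 0.8525
  D: TP=64, FP=7+2+9=18, FN=8+10+6=24 → 128/170 = 0.7529
Highest is class 'A' with F1 score = 0.876.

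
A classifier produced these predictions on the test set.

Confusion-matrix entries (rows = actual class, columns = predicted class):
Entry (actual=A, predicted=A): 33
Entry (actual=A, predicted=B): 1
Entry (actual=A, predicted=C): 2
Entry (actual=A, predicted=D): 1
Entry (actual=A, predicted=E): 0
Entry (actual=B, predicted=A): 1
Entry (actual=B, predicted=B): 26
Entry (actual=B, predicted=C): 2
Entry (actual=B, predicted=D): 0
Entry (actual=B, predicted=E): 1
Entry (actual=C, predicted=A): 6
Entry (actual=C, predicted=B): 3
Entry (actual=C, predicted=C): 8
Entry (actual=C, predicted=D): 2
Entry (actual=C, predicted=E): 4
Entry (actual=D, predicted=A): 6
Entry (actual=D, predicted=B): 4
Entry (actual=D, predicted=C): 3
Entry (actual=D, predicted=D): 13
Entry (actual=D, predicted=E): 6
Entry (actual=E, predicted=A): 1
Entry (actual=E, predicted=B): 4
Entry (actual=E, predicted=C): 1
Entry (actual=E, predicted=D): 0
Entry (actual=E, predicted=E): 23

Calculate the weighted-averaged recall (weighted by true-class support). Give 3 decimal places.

0.682

Per-class recall (TP/(TP+FN)):
  A: TP=33, FN=1+2+1+0=4 → 33/37 = 0.8919
  B: TP=26, FN=1+2+0+1=4 → 26/30 = 0.8667
  C: TP=8, FN=6+3+2+4=15 → 8/23 = 0.3478
  D: TP=13, FN=6+4+3+6=19 → 13/32 = 0.4063
  E: TP=23, FN=1+4+1+0=6 → 23/29 = 0.7931
Weighted-recall = Σ (supportᵢ/N)·recallᵢ with N=151: (37/151)·0.8919 + (30/151)·0.8667 + (23/151)·0.3478 + (32/151)·0.4063 + (29/151)·0.7931 = 0.682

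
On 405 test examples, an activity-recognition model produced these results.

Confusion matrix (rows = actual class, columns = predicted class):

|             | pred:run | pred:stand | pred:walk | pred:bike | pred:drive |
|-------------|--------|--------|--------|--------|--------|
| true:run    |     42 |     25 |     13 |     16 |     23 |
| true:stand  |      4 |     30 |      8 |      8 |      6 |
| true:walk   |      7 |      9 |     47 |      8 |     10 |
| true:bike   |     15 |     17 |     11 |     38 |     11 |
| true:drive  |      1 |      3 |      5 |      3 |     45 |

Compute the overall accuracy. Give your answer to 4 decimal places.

0.4988

Accuracy = trace / total = (42+30+47+38+45=202) / 405 = 202/405 = 0.4988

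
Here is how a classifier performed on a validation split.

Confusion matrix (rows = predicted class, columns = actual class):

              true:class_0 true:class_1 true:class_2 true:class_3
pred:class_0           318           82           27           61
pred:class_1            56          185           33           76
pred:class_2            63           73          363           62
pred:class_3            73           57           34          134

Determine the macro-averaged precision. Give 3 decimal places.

Per-class precision (TP/(TP+FP)):
  class_0: TP=318, FP=82+27+61=170 → 318/488 = 0.6516
  class_1: TP=185, FP=56+33+76=165 → 185/350 = 0.5286
  class_2: TP=363, FP=63+73+62=198 → 363/561 = 0.6471
  class_3: TP=134, FP=73+57+34=164 → 134/298 = 0.4497
Macro-precision = mean = (0.6516 + 0.5286 + 0.6471 + 0.4497) / 4 = 0.569

0.569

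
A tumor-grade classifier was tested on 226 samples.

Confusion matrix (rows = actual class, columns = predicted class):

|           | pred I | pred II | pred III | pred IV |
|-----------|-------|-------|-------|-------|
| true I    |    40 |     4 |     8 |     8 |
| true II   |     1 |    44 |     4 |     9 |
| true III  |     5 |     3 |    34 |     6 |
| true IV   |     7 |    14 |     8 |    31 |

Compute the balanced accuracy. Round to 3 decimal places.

0.663

Balanced accuracy = mean of per-class recall.
  I: recall = 40/60 = 0.6667
  II: recall = 44/58 = 0.7586
  III: recall = 34/48 = 0.7083
  IV: recall = 31/60 = 0.5167
Mean = (0.6667 + 0.7586 + 0.7083 + 0.5167) / 4 = 0.663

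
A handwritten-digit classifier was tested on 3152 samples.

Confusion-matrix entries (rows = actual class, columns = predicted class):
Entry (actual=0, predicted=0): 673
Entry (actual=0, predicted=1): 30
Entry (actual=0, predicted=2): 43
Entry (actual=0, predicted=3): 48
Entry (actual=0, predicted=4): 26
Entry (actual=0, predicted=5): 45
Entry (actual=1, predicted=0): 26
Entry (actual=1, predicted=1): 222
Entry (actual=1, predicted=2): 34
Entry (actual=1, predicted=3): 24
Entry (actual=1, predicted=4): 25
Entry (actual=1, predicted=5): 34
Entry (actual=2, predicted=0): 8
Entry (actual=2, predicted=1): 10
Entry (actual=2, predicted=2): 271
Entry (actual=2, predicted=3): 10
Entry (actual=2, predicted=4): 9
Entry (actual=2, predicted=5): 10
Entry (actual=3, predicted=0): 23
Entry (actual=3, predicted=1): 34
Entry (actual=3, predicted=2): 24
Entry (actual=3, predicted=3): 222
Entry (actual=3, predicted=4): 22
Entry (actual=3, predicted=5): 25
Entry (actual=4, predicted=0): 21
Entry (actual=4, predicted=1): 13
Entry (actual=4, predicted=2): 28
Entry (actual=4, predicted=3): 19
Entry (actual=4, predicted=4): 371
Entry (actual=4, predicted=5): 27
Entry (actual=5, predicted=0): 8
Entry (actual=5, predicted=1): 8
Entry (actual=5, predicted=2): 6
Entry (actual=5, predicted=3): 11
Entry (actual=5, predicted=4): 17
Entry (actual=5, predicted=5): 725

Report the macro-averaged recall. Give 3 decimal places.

0.764

Per-class recall (TP/(TP+FN)):
  0: TP=673, FN=30+43+48+26+45=192 → 673/865 = 0.7780
  1: TP=222, FN=26+34+24+25+34=143 → 222/365 = 0.6082
  2: TP=271, FN=8+10+10+9+10=47 → 271/318 = 0.8522
  3: TP=222, FN=23+34+24+22+25=128 → 222/350 = 0.6343
  4: TP=371, FN=21+13+28+19+27=108 → 371/479 = 0.7745
  5: TP=725, FN=8+8+6+11+17=50 → 725/775 = 0.9355
Macro-recall = mean = (0.7780 + 0.6082 + 0.8522 + 0.6343 + 0.7745 + 0.9355) / 6 = 0.764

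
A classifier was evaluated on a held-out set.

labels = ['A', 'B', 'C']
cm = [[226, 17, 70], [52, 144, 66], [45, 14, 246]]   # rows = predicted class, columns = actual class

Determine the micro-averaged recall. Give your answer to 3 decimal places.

0.700

Micro-averaging pools counts across classes: ΣTP=616, ΣFP=264, ΣFN=264.
Micro-recall = TP/(TP+FN) on pooled counts = 0.700 (equals overall accuracy in single-label multiclass).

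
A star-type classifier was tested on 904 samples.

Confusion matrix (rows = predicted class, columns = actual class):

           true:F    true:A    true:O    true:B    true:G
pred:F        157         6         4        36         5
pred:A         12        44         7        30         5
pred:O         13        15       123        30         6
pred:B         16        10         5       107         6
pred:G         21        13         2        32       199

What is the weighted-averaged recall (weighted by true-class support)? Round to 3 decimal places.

0.697

Per-class recall (TP/(TP+FN)):
  F: TP=157, FN=12+13+16+21=62 → 157/219 = 0.7169
  A: TP=44, FN=6+15+10+13=44 → 44/88 = 0.5000
  O: TP=123, FN=4+7+5+2=18 → 123/141 = 0.8723
  B: TP=107, FN=36+30+30+32=128 → 107/235 = 0.4553
  G: TP=199, FN=5+5+6+6=22 → 199/221 = 0.9005
Weighted-recall = Σ (supportᵢ/N)·recallᵢ with N=904: (219/904)·0.7169 + (88/904)·0.5000 + (141/904)·0.8723 + (235/904)·0.4553 + (221/904)·0.9005 = 0.697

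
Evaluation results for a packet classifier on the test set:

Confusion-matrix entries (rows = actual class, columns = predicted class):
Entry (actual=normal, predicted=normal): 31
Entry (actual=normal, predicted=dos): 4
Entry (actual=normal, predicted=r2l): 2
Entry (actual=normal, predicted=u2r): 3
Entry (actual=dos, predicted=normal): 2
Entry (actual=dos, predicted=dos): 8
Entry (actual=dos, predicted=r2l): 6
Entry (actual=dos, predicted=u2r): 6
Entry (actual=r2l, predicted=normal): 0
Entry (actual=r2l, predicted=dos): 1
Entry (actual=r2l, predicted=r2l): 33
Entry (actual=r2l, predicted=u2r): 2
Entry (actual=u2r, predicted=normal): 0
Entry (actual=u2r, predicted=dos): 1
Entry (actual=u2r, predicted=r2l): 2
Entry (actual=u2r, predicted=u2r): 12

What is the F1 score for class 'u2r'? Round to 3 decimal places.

0.632

Take TP from the diagonal, FP from the rest of the 'u2r' prediction marginal, FN from the rest of the 'u2r' actual marginal.
F1 score = 2·TP/(2·TP+FP+FN).
u2r: TP=12, FP=3+6+2=11, FN=0+1+2=3 → 24/38 = 0.6316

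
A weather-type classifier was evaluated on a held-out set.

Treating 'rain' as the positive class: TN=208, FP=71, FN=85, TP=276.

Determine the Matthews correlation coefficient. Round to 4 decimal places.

0.5077

MCC = (TP·TN − FP·FN) / √((TP+FP)(TP+FN)(TN+FP)(TN+FN))
Numerator = 276·208 − 71·85 = 51373
Denominator = √(347·361·279·293) = √10240201449 = 101193.8805
MCC = 51373 / 101193.8805 = 0.5077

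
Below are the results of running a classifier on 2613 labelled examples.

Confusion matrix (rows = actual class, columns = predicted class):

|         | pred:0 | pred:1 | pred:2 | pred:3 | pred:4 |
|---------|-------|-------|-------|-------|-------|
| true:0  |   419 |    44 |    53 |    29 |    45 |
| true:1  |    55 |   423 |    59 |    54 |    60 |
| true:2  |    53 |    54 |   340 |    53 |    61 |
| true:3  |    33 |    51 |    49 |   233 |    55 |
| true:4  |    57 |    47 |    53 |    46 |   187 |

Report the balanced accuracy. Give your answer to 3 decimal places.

Balanced accuracy = mean of per-class recall.
  0: recall = 419/590 = 0.7102
  1: recall = 423/651 = 0.6498
  2: recall = 340/561 = 0.6061
  3: recall = 233/421 = 0.5534
  4: recall = 187/390 = 0.4795
Mean = (0.7102 + 0.6498 + 0.6061 + 0.5534 + 0.4795) / 5 = 0.600

0.600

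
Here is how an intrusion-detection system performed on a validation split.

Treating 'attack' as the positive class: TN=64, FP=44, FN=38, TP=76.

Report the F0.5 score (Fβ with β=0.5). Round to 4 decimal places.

Fβ = (1+β²)·TP / ((1+β²)·TP + β²·FN + FP), with β²=1/4
= 1.25·76 / (1.25·76 + 0.25·38 + 44) = 0.6397

0.6397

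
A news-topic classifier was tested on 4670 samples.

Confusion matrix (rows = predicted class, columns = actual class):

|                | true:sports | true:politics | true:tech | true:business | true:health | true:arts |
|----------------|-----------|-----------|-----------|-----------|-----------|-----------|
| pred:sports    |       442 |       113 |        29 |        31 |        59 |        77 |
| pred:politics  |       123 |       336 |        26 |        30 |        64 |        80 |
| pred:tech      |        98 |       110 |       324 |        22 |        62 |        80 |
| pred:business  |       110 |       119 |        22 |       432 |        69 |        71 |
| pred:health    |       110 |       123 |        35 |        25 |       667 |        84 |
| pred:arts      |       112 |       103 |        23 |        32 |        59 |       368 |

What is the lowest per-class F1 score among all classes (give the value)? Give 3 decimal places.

0.430

Per-class F1 score (2·TP/(2·TP+FP+FN)):
  sports: TP=442, FP=113+29+31+59+77=309, FN=123+98+110+110+112=553 → 884/1746 = 0.5063
  politics: TP=336, FP=123+26+30+64+80=323, FN=113+110+119+123+103=568 → 672/1563 = 0.4299
  tech: TP=324, FP=98+110+22+62+80=372, FN=29+26+22+35+23=135 → 648/1155 = 0.5610
  business: TP=432, FP=110+119+22+69+71=391, FN=31+30+22+25+32=140 → 864/1395 = 0.6194
  health: TP=667, FP=110+123+35+25+84=377, FN=59+64+62+69+59=313 → 1334/2024 = 0.6591
  arts: TP=368, FP=112+103+23+32+59=329, FN=77+80+80+71+84=392 → 736/1457 = 0.5051
Lowest is class 'politics' with F1 score = 0.430.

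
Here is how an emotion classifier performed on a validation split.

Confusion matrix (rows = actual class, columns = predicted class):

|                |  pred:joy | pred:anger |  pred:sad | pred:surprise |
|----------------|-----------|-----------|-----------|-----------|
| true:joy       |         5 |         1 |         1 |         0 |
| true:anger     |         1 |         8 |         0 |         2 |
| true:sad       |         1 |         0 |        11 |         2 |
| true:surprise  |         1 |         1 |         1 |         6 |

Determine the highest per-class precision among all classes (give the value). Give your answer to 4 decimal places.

0.8462

Per-class precision (TP/(TP+FP)):
  joy: TP=5, FP=1+1+1=3 → 5/8 = 0.62500
  anger: TP=8, FP=1+0+1=2 → 8/10 = 0.80000
  sad: TP=11, FP=1+0+1=2 → 11/13 = 0.84615
  surprise: TP=6, FP=0+2+2=4 → 6/10 = 0.60000
Highest is class 'sad' with precision = 0.8462.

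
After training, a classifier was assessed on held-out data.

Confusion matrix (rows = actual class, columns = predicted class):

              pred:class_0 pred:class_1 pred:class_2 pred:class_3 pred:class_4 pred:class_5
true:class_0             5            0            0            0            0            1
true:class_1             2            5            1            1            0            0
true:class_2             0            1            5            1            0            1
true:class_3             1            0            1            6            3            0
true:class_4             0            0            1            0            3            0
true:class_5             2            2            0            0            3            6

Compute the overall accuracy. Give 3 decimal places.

Accuracy = trace / total = (5+5+5+6+3+6=30) / 51 = 30/51 = 0.588

0.588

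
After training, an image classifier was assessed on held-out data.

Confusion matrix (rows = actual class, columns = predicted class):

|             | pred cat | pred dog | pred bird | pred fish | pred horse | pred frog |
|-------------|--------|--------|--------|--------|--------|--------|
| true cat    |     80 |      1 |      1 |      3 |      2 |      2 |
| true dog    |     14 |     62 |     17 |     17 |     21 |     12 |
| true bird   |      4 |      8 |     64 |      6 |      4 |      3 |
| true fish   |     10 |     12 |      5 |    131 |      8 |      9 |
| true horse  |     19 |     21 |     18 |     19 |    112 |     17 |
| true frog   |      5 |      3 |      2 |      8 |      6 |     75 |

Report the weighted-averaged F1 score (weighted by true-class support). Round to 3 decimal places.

0.647

Per-class F1 score (2·TP/(2·TP+FP+FN)):
  cat: TP=80, FP=14+4+10+19+5=52, FN=1+1+3+2+2=9 → 160/221 = 0.7240
  dog: TP=62, FP=1+8+12+21+3=45, FN=14+17+17+21+12=81 → 124/250 = 0.4960
  bird: TP=64, FP=1+17+5+18+2=43, FN=4+8+6+4+3=25 → 128/196 = 0.6531
  fish: TP=131, FP=3+17+6+19+8=53, FN=10+12+5+8+9=44 → 262/359 = 0.7298
  horse: TP=112, FP=2+21+4+8+6=41, FN=19+21+18+19+17=94 → 224/359 = 0.6240
  frog: TP=75, FP=2+12+3+9+17=43, FN=5+3+2+8+6=24 → 150/217 = 0.6912
Weighted-F1 score = Σ (supportᵢ/N)·F1 scoreᵢ with N=801: (89/801)·0.7240 + (143/801)·0.4960 + (89/801)·0.6531 + (175/801)·0.7298 + (206/801)·0.6240 + (99/801)·0.6912 = 0.647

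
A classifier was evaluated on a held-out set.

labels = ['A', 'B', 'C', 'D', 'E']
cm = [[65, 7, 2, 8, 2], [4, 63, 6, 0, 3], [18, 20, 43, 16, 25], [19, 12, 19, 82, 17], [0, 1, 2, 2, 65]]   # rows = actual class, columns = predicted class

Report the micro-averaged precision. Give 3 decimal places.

Micro-averaging pools counts across classes: ΣTP=318, ΣFP=183, ΣFN=183.
Micro-precision = TP/(TP+FP) on pooled counts = 0.635 (equals overall accuracy in single-label multiclass).

0.635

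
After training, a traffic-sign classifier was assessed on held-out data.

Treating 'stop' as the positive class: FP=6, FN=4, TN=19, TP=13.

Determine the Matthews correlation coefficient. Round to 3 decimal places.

0.517

MCC = (TP·TN − FP·FN) / √((TP+FP)(TP+FN)(TN+FP)(TN+FN))
Numerator = 13·19 − 6·4 = 223
Denominator = √(19·17·25·23) = √185725 = 430.9582
MCC = 223 / 430.9582 = 0.517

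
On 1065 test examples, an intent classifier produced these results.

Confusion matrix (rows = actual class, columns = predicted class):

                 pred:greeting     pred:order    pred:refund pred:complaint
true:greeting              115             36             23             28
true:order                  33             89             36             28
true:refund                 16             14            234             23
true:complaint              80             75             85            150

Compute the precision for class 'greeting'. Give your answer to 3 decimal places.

One-vs-rest for 'greeting': TP = diagonal; FP = other classes predicted 'greeting'; FN = 'greeting' predicted as other.
precision = TP/(TP+FP).
greeting: TP=115, FP=33+16+80=129 → 115/244 = 0.4713

0.471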